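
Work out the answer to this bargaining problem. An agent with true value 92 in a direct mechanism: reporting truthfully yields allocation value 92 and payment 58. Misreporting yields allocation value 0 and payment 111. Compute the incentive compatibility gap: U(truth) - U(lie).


Step 1: U(truth) = value - payment = 92 - 58 = 34
Step 2: U(lie) = allocation - payment = 0 - 111 = -111
Step 3: IC gap = 34 - (-111) = 145

145


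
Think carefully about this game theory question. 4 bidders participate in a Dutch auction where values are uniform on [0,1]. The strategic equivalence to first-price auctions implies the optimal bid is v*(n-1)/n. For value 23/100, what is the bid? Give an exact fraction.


Step 1: Dutch auctions are strategically equivalent to first-price auctions
Step 2: The equilibrium bid is b(v) = v*(n-1)/n
Step 3: b = 23/100 * 3/4
Step 4: b = 69/400

69/400


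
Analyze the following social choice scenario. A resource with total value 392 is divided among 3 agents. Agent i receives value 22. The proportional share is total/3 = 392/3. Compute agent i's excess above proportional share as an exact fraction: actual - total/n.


Step 1: Proportional share = 392/3
Step 2: Agent's actual allocation = 22
Step 3: Excess = 22 - 392/3 = -326/3

-326/3


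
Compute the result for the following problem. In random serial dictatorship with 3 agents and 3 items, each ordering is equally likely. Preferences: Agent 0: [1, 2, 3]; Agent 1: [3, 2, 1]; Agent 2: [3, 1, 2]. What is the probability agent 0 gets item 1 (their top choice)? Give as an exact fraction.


Step 1: Agent 0 wants item 1
Step 2: There are 6 possible orderings of agents
Step 3: In 5 orderings, agent 0 gets item 1
Step 4: Probability = 5/6

5/6


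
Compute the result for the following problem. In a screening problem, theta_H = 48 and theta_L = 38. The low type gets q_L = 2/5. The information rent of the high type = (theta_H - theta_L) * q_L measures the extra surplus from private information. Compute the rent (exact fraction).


Step 1: theta_H - theta_L = 48 - 38 = 10
Step 2: Information rent = (theta_H - theta_L) * q_L
Step 3: = 10 * 2/5
Step 4: = 4

4


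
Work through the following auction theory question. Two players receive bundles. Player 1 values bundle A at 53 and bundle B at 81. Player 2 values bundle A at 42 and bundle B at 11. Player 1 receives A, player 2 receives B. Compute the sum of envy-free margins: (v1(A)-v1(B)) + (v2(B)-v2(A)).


Step 1: Player 1's margin = v1(A) - v1(B) = 53 - 81 = -28
Step 2: Player 2's margin = v2(B) - v2(A) = 11 - 42 = -31
Step 3: Total margin = -28 + -31 = -59

-59


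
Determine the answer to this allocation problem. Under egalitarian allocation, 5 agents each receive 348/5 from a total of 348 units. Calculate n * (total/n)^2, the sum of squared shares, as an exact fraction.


Step 1: Each agent's share = 348/5
Step 2: Square of each share = (348/5)^2 = 121104/25
Step 3: Sum of squares = 5 * 121104/25 = 121104/5

121104/5


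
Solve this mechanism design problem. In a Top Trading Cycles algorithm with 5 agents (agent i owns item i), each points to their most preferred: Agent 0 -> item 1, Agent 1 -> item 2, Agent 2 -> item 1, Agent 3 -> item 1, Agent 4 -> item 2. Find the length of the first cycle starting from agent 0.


Step 1: Trace the pointer graph from agent 0: 0 -> 1 -> 2 -> 1
Step 2: A cycle is detected when we revisit agent 1
Step 3: The cycle is: 1 -> 2 -> 1
Step 4: Cycle length = 2

2


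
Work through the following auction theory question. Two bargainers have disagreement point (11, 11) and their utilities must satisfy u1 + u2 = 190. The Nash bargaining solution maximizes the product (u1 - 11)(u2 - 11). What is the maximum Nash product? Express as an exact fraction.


Step 1: The Nash solution splits surplus symmetrically above the disagreement point
Step 2: u1 = (total + d1 - d2)/2 = (190 + 11 - 11)/2 = 95
Step 3: u2 = (total - d1 + d2)/2 = (190 - 11 + 11)/2 = 95
Step 4: Nash product = (95 - 11) * (95 - 11)
Step 5: = 84 * 84 = 7056

7056


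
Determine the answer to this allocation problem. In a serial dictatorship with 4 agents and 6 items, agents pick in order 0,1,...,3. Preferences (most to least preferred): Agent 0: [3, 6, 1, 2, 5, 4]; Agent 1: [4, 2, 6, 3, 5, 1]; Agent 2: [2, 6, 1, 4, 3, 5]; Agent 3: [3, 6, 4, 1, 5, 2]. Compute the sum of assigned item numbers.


Step 1: Agent 0 picks item 3
Step 2: Agent 1 picks item 4
Step 3: Agent 2 picks item 2
Step 4: Agent 3 picks item 6
Step 5: Sum = 3 + 4 + 2 + 6 = 15

15


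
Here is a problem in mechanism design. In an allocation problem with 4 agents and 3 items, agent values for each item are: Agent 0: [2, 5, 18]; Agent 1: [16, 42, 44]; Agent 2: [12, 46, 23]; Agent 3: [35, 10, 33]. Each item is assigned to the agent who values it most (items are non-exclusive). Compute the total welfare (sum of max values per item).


Step 1: For each item, find the maximum value among all agents.
Step 2: Item 0 -> Agent 3 (value 35)
Step 3: Item 1 -> Agent 2 (value 46)
Step 4: Item 2 -> Agent 1 (value 44)
Step 5: Total welfare = 35 + 46 + 44 = 125

125


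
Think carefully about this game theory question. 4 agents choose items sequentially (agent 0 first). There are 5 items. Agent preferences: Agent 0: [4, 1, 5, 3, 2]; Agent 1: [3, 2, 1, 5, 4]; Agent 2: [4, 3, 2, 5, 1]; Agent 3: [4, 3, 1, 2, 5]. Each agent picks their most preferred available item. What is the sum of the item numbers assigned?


Step 1: Agent 0 picks item 4
Step 2: Agent 1 picks item 3
Step 3: Agent 2 picks item 2
Step 4: Agent 3 picks item 1
Step 5: Sum = 4 + 3 + 2 + 1 = 10

10


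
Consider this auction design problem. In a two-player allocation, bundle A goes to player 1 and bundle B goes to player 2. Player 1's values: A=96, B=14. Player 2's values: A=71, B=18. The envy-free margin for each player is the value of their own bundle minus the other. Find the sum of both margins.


Step 1: Player 1's margin = v1(A) - v1(B) = 96 - 14 = 82
Step 2: Player 2's margin = v2(B) - v2(A) = 18 - 71 = -53
Step 3: Total margin = 82 + -53 = 29

29


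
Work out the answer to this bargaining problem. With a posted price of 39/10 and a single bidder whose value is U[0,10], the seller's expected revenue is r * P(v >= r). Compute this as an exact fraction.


Step 1: Posted price r = 39/10, value support [0,10]
Step 2: P(v >= r) = (10 - 39/10)/10 = 61/100
Step 3: Expected revenue = r * P(v >= r) = 39/10 * 61/100
Step 4: Revenue = 2379/1000

2379/1000


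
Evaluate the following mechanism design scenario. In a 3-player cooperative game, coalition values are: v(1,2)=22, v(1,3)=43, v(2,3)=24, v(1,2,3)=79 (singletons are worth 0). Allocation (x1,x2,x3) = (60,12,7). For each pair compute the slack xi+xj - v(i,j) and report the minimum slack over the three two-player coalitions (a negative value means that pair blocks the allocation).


Step 1: Slack for coalition (1,2): x1+x2 - v12 = 72 - 22 = 50
Step 2: Slack for coalition (1,3): x1+x3 - v13 = 67 - 43 = 24
Step 3: Slack for coalition (2,3): x2+x3 - v23 = 19 - 24 = -5
Step 4: Minimum slack = min(50, 24, -5) = -5, attained by (2,3); coalition (2,3) can block (slack < 0), so the allocation is not in the core

-5


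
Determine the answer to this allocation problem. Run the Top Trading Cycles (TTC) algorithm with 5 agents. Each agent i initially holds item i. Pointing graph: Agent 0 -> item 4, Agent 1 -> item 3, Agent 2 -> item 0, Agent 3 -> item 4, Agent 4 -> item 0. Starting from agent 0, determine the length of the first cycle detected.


Step 1: Trace the pointer graph from agent 0: 0 -> 4 -> 0
Step 2: A cycle is detected when we revisit agent 0
Step 3: The cycle is: 0 -> 4 -> 0
Step 4: Cycle length = 2

2


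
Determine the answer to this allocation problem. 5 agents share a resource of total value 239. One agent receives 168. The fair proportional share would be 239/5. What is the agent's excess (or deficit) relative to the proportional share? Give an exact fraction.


Step 1: Proportional share = 239/5
Step 2: Agent's actual allocation = 168
Step 3: Excess = 168 - 239/5 = 601/5

601/5


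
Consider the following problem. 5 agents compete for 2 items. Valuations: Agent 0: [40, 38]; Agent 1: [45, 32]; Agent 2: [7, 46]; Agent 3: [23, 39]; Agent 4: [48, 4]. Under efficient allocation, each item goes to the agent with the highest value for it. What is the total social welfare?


Step 1: For each item, find the maximum value among all agents.
Step 2: Item 0 -> Agent 4 (value 48)
Step 3: Item 1 -> Agent 2 (value 46)
Step 4: Total welfare = 48 + 46 = 94

94


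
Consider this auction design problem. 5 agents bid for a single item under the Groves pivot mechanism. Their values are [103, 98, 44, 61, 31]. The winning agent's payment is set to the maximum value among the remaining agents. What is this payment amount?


Step 1: The efficient winner is agent 0 with value 103
Step 2: Other agents' values: [98, 44, 61, 31]
Step 3: Pivot payment = max(others) = 98
Step 4: The winner pays 98

98


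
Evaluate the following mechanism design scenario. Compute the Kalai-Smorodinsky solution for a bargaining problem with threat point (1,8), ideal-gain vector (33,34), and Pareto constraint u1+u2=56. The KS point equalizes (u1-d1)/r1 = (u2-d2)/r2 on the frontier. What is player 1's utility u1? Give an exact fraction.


Step 1: At the KS point, (u1-d1)/r1 = (u2-d2)/r2 = t and u1+u2 = 56
Step 2: u1 = d1 + r1*t and u2 = d2 + r2*t, so (d1 + r1*t) + (d2 + r2*t) = 56
Step 3: t = (56 - 1 - 8)/(33 + 34) = 47/67
Step 4: u1 = d1 + r1*t = 1 + 33 * 47/67 = 1618/67
Step 5: (Check: u2 = d2 + r2*t = 2134/67; u1+u2 = 1618/67 + 2134/67 = 56, on the frontier.)

1618/67


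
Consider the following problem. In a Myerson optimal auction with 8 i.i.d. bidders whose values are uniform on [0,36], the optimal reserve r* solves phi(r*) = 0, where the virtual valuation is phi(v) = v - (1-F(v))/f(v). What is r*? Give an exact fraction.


Step 1: For U[0,36], F(v) = v/36 and f(v) = 1/36
Step 2: phi(v) = v - (1 - v/36)/(1/36) = v - (36 - v) = 2v - 36
Step 3: Set phi(r*) = 0: 2r* - 36 = 0
Step 4: r* = 36/2 = 18 (the number of bidders n = 8 does not enter)

18


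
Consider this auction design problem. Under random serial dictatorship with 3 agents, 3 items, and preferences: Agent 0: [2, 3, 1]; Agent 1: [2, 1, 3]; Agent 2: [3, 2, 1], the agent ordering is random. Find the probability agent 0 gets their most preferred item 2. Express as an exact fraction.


Step 1: Agent 0 wants item 2
Step 2: There are 6 possible orderings of agents
Step 3: In 3 orderings, agent 0 gets item 2
Step 4: Probability = 3/6 = 1/2

1/2


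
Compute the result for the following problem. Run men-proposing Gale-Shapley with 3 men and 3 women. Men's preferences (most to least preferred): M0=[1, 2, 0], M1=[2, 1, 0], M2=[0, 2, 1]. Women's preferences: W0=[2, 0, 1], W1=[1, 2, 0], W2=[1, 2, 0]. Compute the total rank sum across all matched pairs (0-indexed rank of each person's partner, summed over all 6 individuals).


Step 1: Run Gale-Shapley (men propose, women hold best offer):
  M0 proposes to W1; she accepts
  M1 proposes to W2; she accepts
  M2 proposes to W0; she accepts
Step 2: Final matching: W0-M2, W1-M0, W2-M1
Step 3: 0-indexed ranks (man's rank of his match, then woman's): 0 + 0 + 0 + 2 + 0 + 0
Step 4: Total rank sum = 2

2


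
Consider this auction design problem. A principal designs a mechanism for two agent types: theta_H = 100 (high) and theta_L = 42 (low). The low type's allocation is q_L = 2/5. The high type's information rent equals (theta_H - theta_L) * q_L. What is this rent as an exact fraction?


Step 1: theta_H - theta_L = 100 - 42 = 58
Step 2: Information rent = (theta_H - theta_L) * q_L
Step 3: = 58 * 2/5
Step 4: = 116/5

116/5


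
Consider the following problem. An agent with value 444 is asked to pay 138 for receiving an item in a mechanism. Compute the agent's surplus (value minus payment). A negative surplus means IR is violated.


Step 1: Surplus = value - payment = 444 - 138 = 306
Step 2: IR is satisfied (surplus >= 0)

306


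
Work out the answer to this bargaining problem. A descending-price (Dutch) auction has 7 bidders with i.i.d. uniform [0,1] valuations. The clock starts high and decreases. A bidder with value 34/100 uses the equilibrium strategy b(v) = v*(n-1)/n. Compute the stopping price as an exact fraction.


Step 1: Dutch auctions are strategically equivalent to first-price auctions
Step 2: The equilibrium bid is b(v) = v*(n-1)/n
Step 3: b = 17/50 * 6/7
Step 4: b = 51/175

51/175


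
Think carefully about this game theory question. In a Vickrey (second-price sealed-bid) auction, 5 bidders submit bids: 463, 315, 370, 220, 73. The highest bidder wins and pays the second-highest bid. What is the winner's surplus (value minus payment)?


Step 1: Sort bids in descending order: 463, 370, 315, 220, 73
Step 2: The winning bid is the highest: 463
Step 3: The payment equals the second-highest bid: 370
Step 4: Surplus = winner's bid - payment = 463 - 370 = 93

93


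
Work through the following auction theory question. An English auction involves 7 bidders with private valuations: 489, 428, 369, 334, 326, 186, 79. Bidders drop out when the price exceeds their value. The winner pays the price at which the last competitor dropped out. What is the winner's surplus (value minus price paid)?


Step 1: Identify the highest value: 489
Step 2: Identify the second-highest value: 428
Step 3: The final price = second-highest value = 428
Step 4: Surplus = 489 - 428 = 61

61


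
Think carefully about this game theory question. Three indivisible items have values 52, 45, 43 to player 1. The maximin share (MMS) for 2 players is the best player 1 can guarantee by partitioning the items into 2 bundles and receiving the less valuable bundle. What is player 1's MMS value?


Step 1: Item values = 52, 45, 43
Step 2: Enumerate all 2-bundle partitions and take the smaller bundle:
  Partition 1: {52} vs {45,43} -> bundles 52, 88; min = 52
  Partition 2: {45} vs {52,43} -> bundles 45, 95; min = 45
  Partition 3: {43} vs {52,45} -> bundles 43, 97; min = 43
Step 3: MMS = max(52, 45, 43) = 52

52


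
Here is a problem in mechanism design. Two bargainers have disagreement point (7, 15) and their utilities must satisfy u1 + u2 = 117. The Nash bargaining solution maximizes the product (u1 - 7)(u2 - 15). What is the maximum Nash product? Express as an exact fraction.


Step 1: The Nash solution splits surplus symmetrically above the disagreement point
Step 2: u1 = (total + d1 - d2)/2 = (117 + 7 - 15)/2 = 109/2
Step 3: u2 = (total - d1 + d2)/2 = (117 - 7 + 15)/2 = 125/2
Step 4: Nash product = (109/2 - 7) * (125/2 - 15)
Step 5: = 95/2 * 95/2 = 9025/4

9025/4


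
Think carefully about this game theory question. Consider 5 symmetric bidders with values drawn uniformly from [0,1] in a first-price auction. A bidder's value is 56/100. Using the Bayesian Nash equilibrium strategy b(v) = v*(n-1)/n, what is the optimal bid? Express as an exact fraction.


Step 1: The symmetric BNE bidding function is b(v) = v * (n-1) / n
Step 2: Substitute v = 14/25 and n = 5
Step 3: b = 14/25 * 4/5
Step 4: b = 56/125

56/125


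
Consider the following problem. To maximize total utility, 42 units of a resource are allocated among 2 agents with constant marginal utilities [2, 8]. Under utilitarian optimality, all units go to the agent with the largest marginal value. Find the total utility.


Step 1: The marginal utilities are [2, 8]
Step 2: The highest marginal utility is 8
Step 3: All 42 units go to that agent
Step 4: Total utility = 8 * 42 = 336

336


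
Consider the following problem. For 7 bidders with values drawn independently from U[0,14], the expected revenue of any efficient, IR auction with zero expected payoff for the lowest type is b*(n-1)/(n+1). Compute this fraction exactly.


Step 1: By Revenue Equivalence, expected revenue = b*(n-1)/(n+1)
Step 2: Substituting n = 7, b = 14
Step 3: Revenue = 14*(7-1)/(7+1) = 14*6/8
Step 4: Revenue = 84/8 = 21/2

21/2


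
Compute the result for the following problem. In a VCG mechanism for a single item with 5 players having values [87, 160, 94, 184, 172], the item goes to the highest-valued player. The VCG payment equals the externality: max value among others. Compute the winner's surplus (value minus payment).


Step 1: The winner is the agent with the highest value: agent 3 with value 184
Step 2: Values of other agents: [87, 160, 94, 172]
Step 3: VCG payment = max of others' values = 172
Step 4: Surplus = 184 - 172 = 12

12


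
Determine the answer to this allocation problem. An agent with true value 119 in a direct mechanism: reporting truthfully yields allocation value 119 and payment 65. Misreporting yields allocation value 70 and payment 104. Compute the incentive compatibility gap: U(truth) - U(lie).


Step 1: U(truth) = value - payment = 119 - 65 = 54
Step 2: U(lie) = allocation - payment = 70 - 104 = -34
Step 3: IC gap = 54 - (-34) = 88

88


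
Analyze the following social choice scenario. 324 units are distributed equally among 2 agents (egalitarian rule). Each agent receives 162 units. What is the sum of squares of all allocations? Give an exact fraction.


Step 1: Each agent's share = 324/2 = 162
Step 2: Square of each share = (162)^2 = 26244
Step 3: Sum of squares = 2 * 26244 = 52488

52488


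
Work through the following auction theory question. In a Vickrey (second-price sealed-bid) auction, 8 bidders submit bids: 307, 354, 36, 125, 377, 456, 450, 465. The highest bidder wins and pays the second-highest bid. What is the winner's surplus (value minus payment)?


Step 1: Sort bids in descending order: 465, 456, 450, 377, 354, 307, 125, 36
Step 2: The winning bid is the highest: 465
Step 3: The payment equals the second-highest bid: 456
Step 4: Surplus = winner's bid - payment = 465 - 456 = 9

9


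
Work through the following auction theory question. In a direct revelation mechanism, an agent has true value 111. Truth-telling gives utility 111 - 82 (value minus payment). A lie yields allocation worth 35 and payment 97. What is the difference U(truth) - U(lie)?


Step 1: U(truth) = value - payment = 111 - 82 = 29
Step 2: U(lie) = allocation - payment = 35 - 97 = -62
Step 3: IC gap = 29 - (-62) = 91

91


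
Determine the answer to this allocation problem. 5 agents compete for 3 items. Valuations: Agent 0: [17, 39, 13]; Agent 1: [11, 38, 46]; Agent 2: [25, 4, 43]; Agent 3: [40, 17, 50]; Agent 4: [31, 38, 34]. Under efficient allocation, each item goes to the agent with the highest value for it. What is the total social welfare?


Step 1: For each item, find the maximum value among all agents.
Step 2: Item 0 -> Agent 3 (value 40)
Step 3: Item 1 -> Agent 0 (value 39)
Step 4: Item 2 -> Agent 3 (value 50)
Step 5: Total welfare = 40 + 39 + 50 = 129

129


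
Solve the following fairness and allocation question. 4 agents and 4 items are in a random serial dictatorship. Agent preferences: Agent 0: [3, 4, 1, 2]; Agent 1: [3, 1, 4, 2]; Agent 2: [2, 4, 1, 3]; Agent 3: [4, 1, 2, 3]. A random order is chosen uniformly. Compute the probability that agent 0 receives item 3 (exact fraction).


Step 1: Agent 0 wants item 3
Step 2: There are 24 possible orderings of agents
Step 3: In 12 orderings, agent 0 gets item 3
Step 4: Probability = 12/24 = 1/2

1/2


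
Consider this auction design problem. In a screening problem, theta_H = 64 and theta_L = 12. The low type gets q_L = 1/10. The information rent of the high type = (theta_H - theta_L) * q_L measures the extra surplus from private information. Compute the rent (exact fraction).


Step 1: theta_H - theta_L = 64 - 12 = 52
Step 2: Information rent = (theta_H - theta_L) * q_L
Step 3: = 52 * 1/10
Step 4: = 26/5

26/5


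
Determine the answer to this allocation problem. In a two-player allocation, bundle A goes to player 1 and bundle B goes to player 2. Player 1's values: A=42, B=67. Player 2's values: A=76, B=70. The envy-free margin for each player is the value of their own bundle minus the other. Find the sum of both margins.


Step 1: Player 1's margin = v1(A) - v1(B) = 42 - 67 = -25
Step 2: Player 2's margin = v2(B) - v2(A) = 70 - 76 = -6
Step 3: Total margin = -25 + -6 = -31

-31


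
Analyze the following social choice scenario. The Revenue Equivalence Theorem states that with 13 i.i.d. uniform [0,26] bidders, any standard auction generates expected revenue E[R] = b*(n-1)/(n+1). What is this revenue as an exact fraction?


Step 1: By Revenue Equivalence, expected revenue = b*(n-1)/(n+1)
Step 2: Substituting n = 13, b = 26
Step 3: Revenue = 26*(13-1)/(13+1) = 26*12/14
Step 4: Revenue = 312/14 = 156/7

156/7


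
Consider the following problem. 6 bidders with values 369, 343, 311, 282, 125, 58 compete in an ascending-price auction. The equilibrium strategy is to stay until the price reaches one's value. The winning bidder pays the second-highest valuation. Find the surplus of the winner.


Step 1: Identify the highest value: 369
Step 2: Identify the second-highest value: 343
Step 3: The final price = second-highest value = 343
Step 4: Surplus = 369 - 343 = 26

26


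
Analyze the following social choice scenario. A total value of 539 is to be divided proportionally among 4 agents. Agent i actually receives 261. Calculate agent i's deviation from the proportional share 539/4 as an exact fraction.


Step 1: Proportional share = 539/4
Step 2: Agent's actual allocation = 261
Step 3: Excess = 261 - 539/4 = 505/4

505/4


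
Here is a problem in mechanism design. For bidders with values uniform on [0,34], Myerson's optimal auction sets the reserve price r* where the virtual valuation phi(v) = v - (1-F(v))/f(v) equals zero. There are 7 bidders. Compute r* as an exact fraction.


Step 1: For U[0,34], F(v) = v/34 and f(v) = 1/34
Step 2: phi(v) = v - (1 - v/34)/(1/34) = v - (34 - v) = 2v - 34
Step 3: Set phi(r*) = 0: 2r* - 34 = 0
Step 4: r* = 34/2 = 17 (the number of bidders n = 7 does not enter)

17


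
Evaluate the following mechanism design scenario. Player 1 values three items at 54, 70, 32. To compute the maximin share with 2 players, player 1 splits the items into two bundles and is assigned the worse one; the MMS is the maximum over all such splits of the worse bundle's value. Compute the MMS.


Step 1: Item values = 54, 70, 32
Step 2: Enumerate all 2-bundle partitions and take the smaller bundle:
  Partition 1: {54} vs {70,32} -> bundles 54, 102; min = 54
  Partition 2: {70} vs {54,32} -> bundles 70, 86; min = 70
  Partition 3: {32} vs {54,70} -> bundles 32, 124; min = 32
Step 3: MMS = max(54, 70, 32) = 70

70


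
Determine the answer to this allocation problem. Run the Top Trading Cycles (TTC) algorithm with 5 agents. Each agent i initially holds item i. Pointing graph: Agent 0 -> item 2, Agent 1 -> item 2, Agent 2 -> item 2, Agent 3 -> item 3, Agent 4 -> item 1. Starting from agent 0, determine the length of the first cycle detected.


Step 1: Trace the pointer graph from agent 0: 0 -> 2 -> 2
Step 2: A cycle is detected when we revisit agent 2
Step 3: The cycle is: 2 -> 2
Step 4: Cycle length = 1

1


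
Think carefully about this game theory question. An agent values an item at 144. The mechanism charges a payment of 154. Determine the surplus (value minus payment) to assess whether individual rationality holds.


Step 1: Surplus = value - payment = 144 - 154 = -10
Step 2: IR is violated (surplus < 0)

-10


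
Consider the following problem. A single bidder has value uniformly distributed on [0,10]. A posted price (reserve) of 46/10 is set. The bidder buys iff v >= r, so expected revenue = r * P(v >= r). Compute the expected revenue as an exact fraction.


Step 1: Posted price r = 23/5, value support [0,10]
Step 2: P(v >= r) = (10 - 23/5)/10 = 27/50
Step 3: Expected revenue = r * P(v >= r) = 23/5 * 27/50
Step 4: Revenue = 621/250

621/250


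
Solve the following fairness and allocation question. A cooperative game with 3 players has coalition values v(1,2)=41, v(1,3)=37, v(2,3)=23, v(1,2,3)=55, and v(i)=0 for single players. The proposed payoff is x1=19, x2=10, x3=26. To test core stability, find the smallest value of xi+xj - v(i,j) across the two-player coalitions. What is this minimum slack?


Step 1: Slack for coalition (1,2): x1+x2 - v12 = 29 - 41 = -12
Step 2: Slack for coalition (1,3): x1+x3 - v13 = 45 - 37 = 8
Step 3: Slack for coalition (2,3): x2+x3 - v23 = 36 - 23 = 13
Step 4: Minimum slack = min(-12, 8, 13) = -12, attained by (1,2); coalition (1,2) can block (slack < 0), so the allocation is not in the core

-12


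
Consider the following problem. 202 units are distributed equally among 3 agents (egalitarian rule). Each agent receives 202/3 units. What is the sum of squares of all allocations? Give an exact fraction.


Step 1: Each agent's share = 202/3
Step 2: Square of each share = (202/3)^2 = 40804/9
Step 3: Sum of squares = 3 * 40804/9 = 40804/3

40804/3


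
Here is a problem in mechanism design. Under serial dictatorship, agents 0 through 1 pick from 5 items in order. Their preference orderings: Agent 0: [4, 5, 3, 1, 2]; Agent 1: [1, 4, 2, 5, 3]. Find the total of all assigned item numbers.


Step 1: Agent 0 picks item 4
Step 2: Agent 1 picks item 1
Step 3: Sum = 4 + 1 = 5

5


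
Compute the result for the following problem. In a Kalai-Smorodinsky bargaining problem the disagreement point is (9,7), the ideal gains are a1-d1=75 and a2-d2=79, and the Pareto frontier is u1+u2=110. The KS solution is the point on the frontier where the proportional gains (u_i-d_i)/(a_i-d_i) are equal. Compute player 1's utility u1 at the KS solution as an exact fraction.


Step 1: At the KS point, (u1-d1)/r1 = (u2-d2)/r2 = t and u1+u2 = 110
Step 2: u1 = d1 + r1*t and u2 = d2 + r2*t, so (d1 + r1*t) + (d2 + r2*t) = 110
Step 3: t = (110 - 9 - 7)/(75 + 79) = 94/154 = 47/77
Step 4: u1 = d1 + r1*t = 9 + 75 * 47/77 = 4218/77
Step 5: (Check: u2 = d2 + r2*t = 4252/77; u1+u2 = 4218/77 + 4252/77 = 110, on the frontier.)

4218/77


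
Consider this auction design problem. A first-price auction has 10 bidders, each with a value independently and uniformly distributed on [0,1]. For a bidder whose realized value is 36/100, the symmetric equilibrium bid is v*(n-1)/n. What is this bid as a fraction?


Step 1: The symmetric BNE bidding function is b(v) = v * (n-1) / n
Step 2: Substitute v = 9/25 and n = 10
Step 3: b = 9/25 * 9/10
Step 4: b = 81/250

81/250


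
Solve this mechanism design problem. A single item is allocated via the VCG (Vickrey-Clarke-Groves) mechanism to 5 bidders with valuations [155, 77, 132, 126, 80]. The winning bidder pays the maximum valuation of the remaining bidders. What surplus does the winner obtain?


Step 1: The winner is the agent with the highest value: agent 0 with value 155
Step 2: Values of other agents: [77, 132, 126, 80]
Step 3: VCG payment = max of others' values = 132
Step 4: Surplus = 155 - 132 = 23

23


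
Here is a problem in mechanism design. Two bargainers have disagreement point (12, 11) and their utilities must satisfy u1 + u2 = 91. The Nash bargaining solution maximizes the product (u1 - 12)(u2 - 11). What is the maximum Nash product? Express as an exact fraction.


Step 1: The Nash solution splits surplus symmetrically above the disagreement point
Step 2: u1 = (total + d1 - d2)/2 = (91 + 12 - 11)/2 = 46
Step 3: u2 = (total - d1 + d2)/2 = (91 - 12 + 11)/2 = 45
Step 4: Nash product = (46 - 12) * (45 - 11)
Step 5: = 34 * 34 = 1156

1156


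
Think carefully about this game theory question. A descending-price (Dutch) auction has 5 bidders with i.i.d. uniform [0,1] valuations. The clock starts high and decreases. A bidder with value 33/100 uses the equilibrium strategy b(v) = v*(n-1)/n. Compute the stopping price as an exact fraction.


Step 1: Dutch auctions are strategically equivalent to first-price auctions
Step 2: The equilibrium bid is b(v) = v*(n-1)/n
Step 3: b = 33/100 * 4/5
Step 4: b = 33/125

33/125


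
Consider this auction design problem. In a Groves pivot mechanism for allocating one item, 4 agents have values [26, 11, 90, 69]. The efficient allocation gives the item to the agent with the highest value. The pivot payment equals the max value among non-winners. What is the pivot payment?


Step 1: The efficient winner is agent 2 with value 90
Step 2: Other agents' values: [26, 11, 69]
Step 3: Pivot payment = max(others) = 69
Step 4: The winner pays 69

69


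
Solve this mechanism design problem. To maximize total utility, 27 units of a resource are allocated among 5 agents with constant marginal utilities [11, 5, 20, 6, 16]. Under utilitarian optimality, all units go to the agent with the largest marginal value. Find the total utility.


Step 1: The marginal utilities are [11, 5, 20, 6, 16]
Step 2: The highest marginal utility is 20
Step 3: All 27 units go to that agent
Step 4: Total utility = 20 * 27 = 540

540


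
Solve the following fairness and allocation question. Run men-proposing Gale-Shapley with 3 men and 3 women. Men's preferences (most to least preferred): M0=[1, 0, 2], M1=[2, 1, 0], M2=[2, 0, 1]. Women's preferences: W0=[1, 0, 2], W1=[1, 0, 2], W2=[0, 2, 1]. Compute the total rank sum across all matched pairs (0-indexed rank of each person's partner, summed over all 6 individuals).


Step 1: Run Gale-Shapley (men propose, women hold best offer):
  M0 proposes to W1; she accepts
  M1 proposes to W2; she accepts
  M2 proposes to W2; she switches from M1
  M1 proposes to W1; she switches from M0
  M0 proposes to W0; she accepts
Step 2: Final matching: W0-M0, W1-M1, W2-M2
Step 3: 0-indexed ranks (man's rank of his match, then woman's): 1 + 1 + 1 + 0 + 0 + 1
Step 4: Total rank sum = 4

4


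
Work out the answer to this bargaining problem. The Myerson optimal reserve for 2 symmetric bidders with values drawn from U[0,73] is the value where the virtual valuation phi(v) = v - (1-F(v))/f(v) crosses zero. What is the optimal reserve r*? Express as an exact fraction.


Step 1: For U[0,73], F(v) = v/73 and f(v) = 1/73
Step 2: phi(v) = v - (1 - v/73)/(1/73) = v - (73 - v) = 2v - 73
Step 3: Set phi(r*) = 0: 2r* - 73 = 0
Step 4: r* = 73/2 (the number of bidders n = 2 does not enter)

73/2


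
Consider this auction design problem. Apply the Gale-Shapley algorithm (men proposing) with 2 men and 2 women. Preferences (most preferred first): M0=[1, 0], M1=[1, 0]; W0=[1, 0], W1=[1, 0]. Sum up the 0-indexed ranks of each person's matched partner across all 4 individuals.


Step 1: Run Gale-Shapley (men propose, women hold best offer):
  M0 proposes to W1; she accepts
  M1 proposes to W1; she switches from M0
  M0 proposes to W0; she accepts
Step 2: Final matching: W0-M0, W1-M1
Step 3: 0-indexed ranks (man's rank of his match, then woman's): 1 + 1 + 0 + 0
Step 4: Total rank sum = 2

2


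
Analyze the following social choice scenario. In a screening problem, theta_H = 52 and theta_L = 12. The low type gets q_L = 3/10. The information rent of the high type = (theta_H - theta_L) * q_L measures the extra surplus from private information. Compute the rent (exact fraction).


Step 1: theta_H - theta_L = 52 - 12 = 40
Step 2: Information rent = (theta_H - theta_L) * q_L
Step 3: = 40 * 3/10
Step 4: = 12

12


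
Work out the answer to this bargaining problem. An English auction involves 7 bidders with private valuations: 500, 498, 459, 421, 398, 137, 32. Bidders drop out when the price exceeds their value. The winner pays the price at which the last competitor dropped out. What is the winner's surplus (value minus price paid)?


Step 1: Identify the highest value: 500
Step 2: Identify the second-highest value: 498
Step 3: The final price = second-highest value = 498
Step 4: Surplus = 500 - 498 = 2

2


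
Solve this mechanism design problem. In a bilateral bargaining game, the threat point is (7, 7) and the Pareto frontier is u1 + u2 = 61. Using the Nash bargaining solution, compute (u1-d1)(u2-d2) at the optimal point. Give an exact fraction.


Step 1: The Nash solution splits surplus symmetrically above the disagreement point
Step 2: u1 = (total + d1 - d2)/2 = (61 + 7 - 7)/2 = 61/2
Step 3: u2 = (total - d1 + d2)/2 = (61 - 7 + 7)/2 = 61/2
Step 4: Nash product = (61/2 - 7) * (61/2 - 7)
Step 5: = 47/2 * 47/2 = 2209/4

2209/4


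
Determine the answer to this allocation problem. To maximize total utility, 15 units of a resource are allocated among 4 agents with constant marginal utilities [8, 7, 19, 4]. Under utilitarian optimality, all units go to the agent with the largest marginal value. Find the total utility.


Step 1: The marginal utilities are [8, 7, 19, 4]
Step 2: The highest marginal utility is 19
Step 3: All 15 units go to that agent
Step 4: Total utility = 19 * 15 = 285

285


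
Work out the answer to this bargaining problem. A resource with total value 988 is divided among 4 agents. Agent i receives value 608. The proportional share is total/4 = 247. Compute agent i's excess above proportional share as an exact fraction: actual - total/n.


Step 1: Proportional share = 988/4 = 247
Step 2: Agent's actual allocation = 608
Step 3: Excess = 608 - 247 = 361

361


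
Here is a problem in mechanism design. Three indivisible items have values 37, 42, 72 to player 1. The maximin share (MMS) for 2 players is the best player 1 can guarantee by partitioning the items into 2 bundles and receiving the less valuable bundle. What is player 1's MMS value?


Step 1: Item values = 37, 42, 72
Step 2: Enumerate all 2-bundle partitions and take the smaller bundle:
  Partition 1: {37} vs {42,72} -> bundles 37, 114; min = 37
  Partition 2: {42} vs {37,72} -> bundles 42, 109; min = 42
  Partition 3: {72} vs {37,42} -> bundles 72, 79; min = 72
Step 3: MMS = max(37, 42, 72) = 72

72


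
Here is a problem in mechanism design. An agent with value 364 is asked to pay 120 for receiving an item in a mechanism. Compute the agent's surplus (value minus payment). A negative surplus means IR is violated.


Step 1: Surplus = value - payment = 364 - 120 = 244
Step 2: IR is satisfied (surplus >= 0)

244


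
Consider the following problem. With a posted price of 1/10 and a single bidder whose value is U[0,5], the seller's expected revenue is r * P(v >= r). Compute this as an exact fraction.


Step 1: Posted price r = 1/10, value support [0,5]
Step 2: P(v >= r) = (5 - 1/10)/5 = 49/50
Step 3: Expected revenue = r * P(v >= r) = 1/10 * 49/50
Step 4: Revenue = 49/500

49/500


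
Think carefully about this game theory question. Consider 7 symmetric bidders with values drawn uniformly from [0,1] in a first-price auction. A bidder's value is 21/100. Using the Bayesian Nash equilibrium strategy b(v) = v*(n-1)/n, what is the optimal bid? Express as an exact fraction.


Step 1: The symmetric BNE bidding function is b(v) = v * (n-1) / n
Step 2: Substitute v = 21/100 and n = 7
Step 3: b = 21/100 * 6/7
Step 4: b = 9/50

9/50


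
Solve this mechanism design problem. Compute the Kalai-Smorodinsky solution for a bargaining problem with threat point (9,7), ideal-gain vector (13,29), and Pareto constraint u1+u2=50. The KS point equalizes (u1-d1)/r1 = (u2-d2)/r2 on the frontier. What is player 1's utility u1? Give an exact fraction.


Step 1: At the KS point, (u1-d1)/r1 = (u2-d2)/r2 = t and u1+u2 = 50
Step 2: u1 = d1 + r1*t and u2 = d2 + r2*t, so (d1 + r1*t) + (d2 + r2*t) = 50
Step 3: t = (50 - 9 - 7)/(13 + 29) = 34/42 = 17/21
Step 4: u1 = d1 + r1*t = 9 + 13 * 17/21 = 410/21
Step 5: (Check: u2 = d2 + r2*t = 640/21; u1+u2 = 410/21 + 640/21 = 50, on the frontier.)

410/21


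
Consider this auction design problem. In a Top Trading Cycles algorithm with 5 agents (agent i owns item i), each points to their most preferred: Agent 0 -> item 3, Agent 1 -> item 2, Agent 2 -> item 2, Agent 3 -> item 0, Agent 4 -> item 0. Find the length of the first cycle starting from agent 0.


Step 1: Trace the pointer graph from agent 0: 0 -> 3 -> 0
Step 2: A cycle is detected when we revisit agent 0
Step 3: The cycle is: 0 -> 3 -> 0
Step 4: Cycle length = 2

2


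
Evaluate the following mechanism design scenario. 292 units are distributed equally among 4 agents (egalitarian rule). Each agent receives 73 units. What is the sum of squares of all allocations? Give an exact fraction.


Step 1: Each agent's share = 292/4 = 73
Step 2: Square of each share = (73)^2 = 5329
Step 3: Sum of squares = 4 * 5329 = 21316

21316


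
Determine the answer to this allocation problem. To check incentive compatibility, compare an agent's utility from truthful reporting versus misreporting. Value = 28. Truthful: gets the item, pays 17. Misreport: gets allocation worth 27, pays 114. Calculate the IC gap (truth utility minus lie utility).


Step 1: U(truth) = value - payment = 28 - 17 = 11
Step 2: U(lie) = allocation - payment = 27 - 114 = -87
Step 3: IC gap = 11 - (-87) = 98

98


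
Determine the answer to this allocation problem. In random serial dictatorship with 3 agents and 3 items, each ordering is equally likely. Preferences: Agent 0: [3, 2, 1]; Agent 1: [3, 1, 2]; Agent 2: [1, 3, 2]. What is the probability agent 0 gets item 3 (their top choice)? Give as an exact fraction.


Step 1: Agent 0 wants item 3
Step 2: There are 6 possible orderings of agents
Step 3: In 3 orderings, agent 0 gets item 3
Step 4: Probability = 3/6 = 1/2

1/2


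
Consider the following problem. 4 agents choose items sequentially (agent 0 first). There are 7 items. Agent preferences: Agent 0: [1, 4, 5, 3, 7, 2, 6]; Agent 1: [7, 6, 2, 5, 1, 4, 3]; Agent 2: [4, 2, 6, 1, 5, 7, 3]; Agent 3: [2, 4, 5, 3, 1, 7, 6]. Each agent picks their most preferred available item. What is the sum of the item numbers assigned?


Step 1: Agent 0 picks item 1
Step 2: Agent 1 picks item 7
Step 3: Agent 2 picks item 4
Step 4: Agent 3 picks item 2
Step 5: Sum = 1 + 7 + 4 + 2 = 14

14


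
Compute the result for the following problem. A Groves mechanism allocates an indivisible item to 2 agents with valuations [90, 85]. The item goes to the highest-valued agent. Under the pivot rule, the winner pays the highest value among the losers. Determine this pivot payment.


Step 1: The efficient winner is agent 0 with value 90
Step 2: Other agents' values: [85]
Step 3: Pivot payment = max(others) = 85
Step 4: The winner pays 85

85


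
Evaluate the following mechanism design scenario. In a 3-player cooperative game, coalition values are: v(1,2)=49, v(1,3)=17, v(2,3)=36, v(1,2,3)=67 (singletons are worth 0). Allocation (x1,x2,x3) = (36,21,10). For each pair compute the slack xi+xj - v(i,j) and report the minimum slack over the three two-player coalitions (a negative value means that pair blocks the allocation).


Step 1: Slack for coalition (1,2): x1+x2 - v12 = 57 - 49 = 8
Step 2: Slack for coalition (1,3): x1+x3 - v13 = 46 - 17 = 29
Step 3: Slack for coalition (2,3): x2+x3 - v23 = 31 - 36 = -5
Step 4: Minimum slack = min(8, 29, -5) = -5, attained by (2,3); coalition (2,3) can block (slack < 0), so the allocation is not in the core

-5


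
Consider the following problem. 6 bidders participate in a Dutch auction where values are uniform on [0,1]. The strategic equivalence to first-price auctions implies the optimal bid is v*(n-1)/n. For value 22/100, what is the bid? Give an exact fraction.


Step 1: Dutch auctions are strategically equivalent to first-price auctions
Step 2: The equilibrium bid is b(v) = v*(n-1)/n
Step 3: b = 11/50 * 5/6
Step 4: b = 11/60

11/60


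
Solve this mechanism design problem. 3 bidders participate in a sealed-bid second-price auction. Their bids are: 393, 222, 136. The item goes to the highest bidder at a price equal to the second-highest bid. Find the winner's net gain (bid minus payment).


Step 1: Sort bids in descending order: 393, 222, 136
Step 2: The winning bid is the highest: 393
Step 3: The payment equals the second-highest bid: 222
Step 4: Surplus = winner's bid - payment = 393 - 222 = 171

171


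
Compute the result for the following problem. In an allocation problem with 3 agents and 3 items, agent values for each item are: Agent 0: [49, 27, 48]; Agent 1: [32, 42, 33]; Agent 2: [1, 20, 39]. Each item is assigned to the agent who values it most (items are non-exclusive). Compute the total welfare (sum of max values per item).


Step 1: For each item, find the maximum value among all agents.
Step 2: Item 0 -> Agent 0 (value 49)
Step 3: Item 1 -> Agent 1 (value 42)
Step 4: Item 2 -> Agent 0 (value 48)
Step 5: Total welfare = 49 + 42 + 48 = 139

139
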